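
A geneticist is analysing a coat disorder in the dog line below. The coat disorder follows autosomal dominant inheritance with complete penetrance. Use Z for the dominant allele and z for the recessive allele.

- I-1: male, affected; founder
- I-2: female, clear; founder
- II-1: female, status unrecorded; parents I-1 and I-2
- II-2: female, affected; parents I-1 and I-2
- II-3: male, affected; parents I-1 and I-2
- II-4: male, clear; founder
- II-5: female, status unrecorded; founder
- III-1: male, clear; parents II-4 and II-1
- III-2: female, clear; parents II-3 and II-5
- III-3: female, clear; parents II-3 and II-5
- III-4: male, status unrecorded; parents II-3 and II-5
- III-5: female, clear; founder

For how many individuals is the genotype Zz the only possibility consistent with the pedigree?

2

Obligate heterozygotes: II-2 is affected so carries Z and received z from I-2 (zz), so II-2 is Zz; II-3 is affected so carries Z and received z from I-2 (zz), so II-3 is Zz.
Every other individual is either homozygous by phenotype or has at least one consistent homozygous assignment, so the count is 2.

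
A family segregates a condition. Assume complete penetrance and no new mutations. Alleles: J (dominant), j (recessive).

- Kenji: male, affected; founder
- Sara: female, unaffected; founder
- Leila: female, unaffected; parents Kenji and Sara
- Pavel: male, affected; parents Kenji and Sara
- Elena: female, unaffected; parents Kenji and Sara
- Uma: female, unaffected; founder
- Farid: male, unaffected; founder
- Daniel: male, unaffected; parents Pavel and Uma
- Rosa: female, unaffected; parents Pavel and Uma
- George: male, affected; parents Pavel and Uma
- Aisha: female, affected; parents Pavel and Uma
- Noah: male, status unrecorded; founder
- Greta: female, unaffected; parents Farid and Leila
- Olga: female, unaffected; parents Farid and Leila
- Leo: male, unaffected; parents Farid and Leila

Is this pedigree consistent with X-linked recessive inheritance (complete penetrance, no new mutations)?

Yes

A consistent assignment under X-linked recessive exists: Kenji X^j Y, Sara X^J X^j, Leila X^J X^j, Pavel X^j Y, Elena X^J X^j, Uma X^J X^j, Farid X^J Y, Daniel X^J Y, Rosa X^J X^j, George X^j Y, Aisha X^j X^j, Noah X^J Y, Greta X^J X^J, Olga X^J X^J, Leo X^J Y.
In this assignment every recorded phenotype matches its genotype and every non-founder's genotype is obtainable from its parents' genotypes, so the pedigree is consistent.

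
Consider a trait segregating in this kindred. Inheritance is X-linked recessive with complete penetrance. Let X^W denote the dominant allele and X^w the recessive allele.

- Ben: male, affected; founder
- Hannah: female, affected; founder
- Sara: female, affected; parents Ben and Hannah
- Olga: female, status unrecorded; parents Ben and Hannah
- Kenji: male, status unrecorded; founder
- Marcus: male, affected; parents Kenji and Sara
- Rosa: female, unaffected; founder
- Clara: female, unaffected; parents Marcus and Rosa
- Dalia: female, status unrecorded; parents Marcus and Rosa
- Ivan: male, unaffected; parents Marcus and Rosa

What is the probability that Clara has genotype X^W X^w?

1

Clara is unaffected so carries W and received w from Marcus (X^w Y), so Clara is X^W X^w, giving P(X^W X^w) = 1.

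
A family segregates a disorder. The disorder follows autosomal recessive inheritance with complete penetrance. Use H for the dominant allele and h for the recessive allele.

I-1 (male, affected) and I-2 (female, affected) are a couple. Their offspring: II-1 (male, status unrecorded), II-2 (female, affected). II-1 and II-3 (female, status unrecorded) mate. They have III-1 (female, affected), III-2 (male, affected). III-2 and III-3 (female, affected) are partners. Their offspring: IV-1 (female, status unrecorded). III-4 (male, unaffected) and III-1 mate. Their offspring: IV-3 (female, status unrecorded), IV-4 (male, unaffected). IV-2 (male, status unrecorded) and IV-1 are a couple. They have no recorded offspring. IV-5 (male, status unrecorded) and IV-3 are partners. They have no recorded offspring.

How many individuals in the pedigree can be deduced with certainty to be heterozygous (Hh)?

Obligate heterozygotes: IV-4 is unaffected so carries H and received h from III-1 (hh), so IV-4 is Hh.
Every other individual is either homozygous by phenotype or has at least one consistent homozygous assignment, so the count is 1.

1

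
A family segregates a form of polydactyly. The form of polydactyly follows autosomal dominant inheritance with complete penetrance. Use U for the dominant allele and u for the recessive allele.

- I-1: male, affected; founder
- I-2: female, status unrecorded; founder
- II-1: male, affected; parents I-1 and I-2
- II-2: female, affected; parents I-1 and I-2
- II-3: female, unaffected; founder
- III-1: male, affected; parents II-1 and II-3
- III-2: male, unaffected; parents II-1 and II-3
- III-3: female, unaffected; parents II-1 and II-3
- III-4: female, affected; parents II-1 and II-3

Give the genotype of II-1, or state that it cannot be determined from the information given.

Uu

From phenotype alone, II-1 is UU or Uu.
II-1 is affected so carries U and passed u to III-2 (uu), so II-1 is Uu.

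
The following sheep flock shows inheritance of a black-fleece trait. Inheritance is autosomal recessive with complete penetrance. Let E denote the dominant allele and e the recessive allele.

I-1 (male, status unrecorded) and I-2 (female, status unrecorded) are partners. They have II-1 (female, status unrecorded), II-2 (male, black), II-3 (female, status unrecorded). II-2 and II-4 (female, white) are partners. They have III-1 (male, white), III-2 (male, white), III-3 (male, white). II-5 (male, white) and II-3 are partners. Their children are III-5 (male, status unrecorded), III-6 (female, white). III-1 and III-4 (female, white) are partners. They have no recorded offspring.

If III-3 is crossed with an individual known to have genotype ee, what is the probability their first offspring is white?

III-3 is white so carries E and received e from II-2 (ee), so III-3 is Ee.
The cross gives 1/2 Ee : 1/2 ee, so P(offspring is white) = 1/2.

1/2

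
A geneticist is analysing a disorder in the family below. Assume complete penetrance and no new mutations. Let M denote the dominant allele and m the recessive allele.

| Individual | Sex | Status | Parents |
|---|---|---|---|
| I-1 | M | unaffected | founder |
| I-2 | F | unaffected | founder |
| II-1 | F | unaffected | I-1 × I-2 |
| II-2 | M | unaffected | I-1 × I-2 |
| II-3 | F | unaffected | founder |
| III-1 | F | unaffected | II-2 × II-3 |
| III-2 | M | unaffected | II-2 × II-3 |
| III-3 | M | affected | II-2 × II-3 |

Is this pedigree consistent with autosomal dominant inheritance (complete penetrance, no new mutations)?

No

Under autosomal dominant, III-3 (affected, male) cannot arise from II-2 (unaffected) × II-3 (unaffected).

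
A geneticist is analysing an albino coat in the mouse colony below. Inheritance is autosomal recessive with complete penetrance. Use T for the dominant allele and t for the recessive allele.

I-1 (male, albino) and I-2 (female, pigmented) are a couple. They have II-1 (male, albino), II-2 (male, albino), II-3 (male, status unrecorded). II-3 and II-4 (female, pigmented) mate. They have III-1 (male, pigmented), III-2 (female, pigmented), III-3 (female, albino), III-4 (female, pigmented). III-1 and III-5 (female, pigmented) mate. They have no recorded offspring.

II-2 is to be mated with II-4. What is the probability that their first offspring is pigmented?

II-2 is albino, so II-2 is tt.
II-4 is pigmented so carries T and passed t to III-3 (tt), so II-4 is Tt.
The cross gives 1/2 Tt : 1/2 tt, so P(offspring is pigmented) = 1/2.

1/2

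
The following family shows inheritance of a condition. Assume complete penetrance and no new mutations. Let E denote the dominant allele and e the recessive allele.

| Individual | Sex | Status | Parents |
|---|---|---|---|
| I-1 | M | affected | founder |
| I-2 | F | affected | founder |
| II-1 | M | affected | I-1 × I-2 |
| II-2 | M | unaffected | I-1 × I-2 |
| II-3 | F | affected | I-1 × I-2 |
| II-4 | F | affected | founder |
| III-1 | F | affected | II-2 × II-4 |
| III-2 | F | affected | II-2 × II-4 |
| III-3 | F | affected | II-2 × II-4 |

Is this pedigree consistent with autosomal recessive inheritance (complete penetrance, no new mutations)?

No

Under autosomal recessive, II-2 (unaffected, male) cannot arise from I-1 (affected) × I-2 (affected).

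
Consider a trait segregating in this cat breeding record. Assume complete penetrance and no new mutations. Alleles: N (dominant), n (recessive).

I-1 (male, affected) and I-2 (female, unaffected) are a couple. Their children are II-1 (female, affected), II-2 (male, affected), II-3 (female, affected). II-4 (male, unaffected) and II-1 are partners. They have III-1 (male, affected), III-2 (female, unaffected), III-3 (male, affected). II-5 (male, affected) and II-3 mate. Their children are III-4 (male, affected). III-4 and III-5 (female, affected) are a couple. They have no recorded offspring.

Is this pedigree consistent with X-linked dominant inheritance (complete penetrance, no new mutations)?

No

Under X-linked dominant, II-2 (affected, male) cannot arise from I-1 (affected) × I-2 (unaffected).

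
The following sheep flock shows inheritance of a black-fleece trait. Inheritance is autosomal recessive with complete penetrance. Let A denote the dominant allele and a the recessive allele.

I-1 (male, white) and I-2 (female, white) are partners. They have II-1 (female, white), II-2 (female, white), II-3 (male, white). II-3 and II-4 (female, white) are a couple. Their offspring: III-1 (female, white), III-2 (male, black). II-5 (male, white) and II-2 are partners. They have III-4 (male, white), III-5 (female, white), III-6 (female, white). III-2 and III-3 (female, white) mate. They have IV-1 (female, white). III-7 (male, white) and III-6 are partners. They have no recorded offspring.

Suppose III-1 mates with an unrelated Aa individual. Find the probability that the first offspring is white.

II-3 is white so carries A and passed a to III-2 (aa), so II-3 is Aa.
II-4 is white so carries A and passed a to III-2 (aa), so II-4 is Aa.
III-1 is a white offspring of II-3 (Aa) × II-4 (Aa), whose cross gives 1/4 AA : 1/2 Aa : 1/4 aa; conditioning on being white, III-1 is AA with probability 1/3, Aa with probability 2/3.
Summing over parental genotype combinations, P(offspring is white) = 1/3·1 + 2/3·3/4 = 5/6.

5/6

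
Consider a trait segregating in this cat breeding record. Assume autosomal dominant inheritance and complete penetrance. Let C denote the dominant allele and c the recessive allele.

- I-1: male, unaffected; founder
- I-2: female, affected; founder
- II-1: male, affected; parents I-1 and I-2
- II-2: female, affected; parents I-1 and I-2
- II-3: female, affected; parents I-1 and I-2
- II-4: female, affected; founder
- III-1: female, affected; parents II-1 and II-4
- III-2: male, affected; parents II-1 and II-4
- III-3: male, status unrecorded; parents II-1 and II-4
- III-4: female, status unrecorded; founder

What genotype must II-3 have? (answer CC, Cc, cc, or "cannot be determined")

Cc

From phenotype alone, II-3 is CC or Cc.
II-3 is affected so carries C and received c from I-1 (cc), so II-3 is Cc.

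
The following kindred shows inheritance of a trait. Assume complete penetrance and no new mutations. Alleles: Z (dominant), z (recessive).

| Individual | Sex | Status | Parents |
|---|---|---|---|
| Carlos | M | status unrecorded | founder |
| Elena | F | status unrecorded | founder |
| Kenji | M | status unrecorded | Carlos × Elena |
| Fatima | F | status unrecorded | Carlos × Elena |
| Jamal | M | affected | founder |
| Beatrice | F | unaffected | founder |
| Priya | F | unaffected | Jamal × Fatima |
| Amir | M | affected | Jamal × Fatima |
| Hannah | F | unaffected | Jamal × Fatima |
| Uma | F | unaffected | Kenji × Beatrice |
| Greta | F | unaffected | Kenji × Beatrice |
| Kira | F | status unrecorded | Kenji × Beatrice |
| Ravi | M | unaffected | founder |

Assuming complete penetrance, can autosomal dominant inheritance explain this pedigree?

A consistent assignment under autosomal dominant exists: Carlos ZZ, Elena Zz, Kenji Zz, Fatima Zz, Jamal Zz, Beatrice zz, Priya zz, Amir ZZ, Hannah zz, Uma zz, Greta zz, Kira Zz, Ravi zz.
In this assignment every recorded phenotype matches its genotype and every non-founder's genotype is obtainable from its parents' genotypes, so the pedigree is consistent.

Yes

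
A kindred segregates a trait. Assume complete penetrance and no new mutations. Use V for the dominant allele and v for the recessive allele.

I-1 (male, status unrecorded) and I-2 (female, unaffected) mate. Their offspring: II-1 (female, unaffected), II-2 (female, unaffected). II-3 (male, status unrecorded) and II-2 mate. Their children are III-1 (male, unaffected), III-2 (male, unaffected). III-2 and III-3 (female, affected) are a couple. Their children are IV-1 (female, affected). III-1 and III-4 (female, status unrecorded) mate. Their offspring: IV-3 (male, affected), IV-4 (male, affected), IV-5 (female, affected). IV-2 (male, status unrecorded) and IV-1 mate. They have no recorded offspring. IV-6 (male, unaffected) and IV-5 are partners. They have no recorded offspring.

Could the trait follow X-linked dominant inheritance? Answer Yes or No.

Yes

A consistent assignment under X-linked dominant exists: I-1 X^v Y, I-2 X^v X^v, II-1 X^v X^v, II-2 X^v X^v, II-3 X^V Y, III-1 X^v Y, III-2 X^v Y, III-3 X^V X^V, III-4 X^V X^V, IV-1 X^V X^v, IV-2 X^V Y, IV-3 X^V Y, IV-4 X^V Y, IV-5 X^V X^v, IV-6 X^v Y.
In this assignment every recorded phenotype matches its genotype and every non-founder's genotype is obtainable from its parents' genotypes, so the pedigree is consistent.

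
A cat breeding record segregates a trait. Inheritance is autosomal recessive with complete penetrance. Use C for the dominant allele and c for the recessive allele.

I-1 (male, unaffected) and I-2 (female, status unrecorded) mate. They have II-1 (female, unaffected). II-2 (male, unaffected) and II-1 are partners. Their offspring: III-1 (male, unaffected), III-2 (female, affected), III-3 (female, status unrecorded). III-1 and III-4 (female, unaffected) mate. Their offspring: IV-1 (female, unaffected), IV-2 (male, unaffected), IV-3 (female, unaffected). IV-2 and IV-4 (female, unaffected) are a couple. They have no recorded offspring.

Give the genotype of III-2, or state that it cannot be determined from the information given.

cc

III-2 is affected, so III-2 is cc.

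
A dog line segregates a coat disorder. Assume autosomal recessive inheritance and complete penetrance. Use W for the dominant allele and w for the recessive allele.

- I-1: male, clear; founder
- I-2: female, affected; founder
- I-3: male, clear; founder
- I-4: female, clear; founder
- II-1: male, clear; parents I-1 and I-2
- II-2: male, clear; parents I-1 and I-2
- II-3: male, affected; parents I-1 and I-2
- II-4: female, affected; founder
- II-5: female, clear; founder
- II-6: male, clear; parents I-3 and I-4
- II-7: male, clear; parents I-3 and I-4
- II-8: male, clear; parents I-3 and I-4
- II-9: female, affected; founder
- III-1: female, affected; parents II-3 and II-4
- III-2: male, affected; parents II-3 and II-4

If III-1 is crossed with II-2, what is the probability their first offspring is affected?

1/2

III-1 is affected, so III-1 is ww.
II-2 is clear so carries W and received w from I-2 (ww), so II-2 is Ww.
The cross gives 1/2 Ww : 1/2 ww, so P(offspring is affected) = 1/2.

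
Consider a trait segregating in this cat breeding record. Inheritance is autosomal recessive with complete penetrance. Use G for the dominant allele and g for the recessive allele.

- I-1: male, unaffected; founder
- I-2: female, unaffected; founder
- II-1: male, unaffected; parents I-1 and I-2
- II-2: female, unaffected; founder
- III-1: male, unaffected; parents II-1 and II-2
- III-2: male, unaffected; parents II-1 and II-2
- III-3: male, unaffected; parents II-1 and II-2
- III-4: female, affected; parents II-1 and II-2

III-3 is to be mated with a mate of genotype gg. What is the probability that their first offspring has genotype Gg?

2/3

II-1 is unaffected so carries G and passed g to III-4 (gg), so II-1 is Gg.
II-2 is unaffected so carries G and passed g to III-4 (gg), so II-2 is Gg.
III-3 is an unaffected offspring of II-1 (Gg) × II-2 (Gg), whose cross gives 1/4 GG : 1/2 Gg : 1/4 gg; conditioning on being unaffected, III-3 is GG with probability 1/3, Gg with probability 2/3.
Summing over parental genotype combinations, P(offspring has genotype Gg) = 1/3·1 + 2/3·1/2 = 2/3.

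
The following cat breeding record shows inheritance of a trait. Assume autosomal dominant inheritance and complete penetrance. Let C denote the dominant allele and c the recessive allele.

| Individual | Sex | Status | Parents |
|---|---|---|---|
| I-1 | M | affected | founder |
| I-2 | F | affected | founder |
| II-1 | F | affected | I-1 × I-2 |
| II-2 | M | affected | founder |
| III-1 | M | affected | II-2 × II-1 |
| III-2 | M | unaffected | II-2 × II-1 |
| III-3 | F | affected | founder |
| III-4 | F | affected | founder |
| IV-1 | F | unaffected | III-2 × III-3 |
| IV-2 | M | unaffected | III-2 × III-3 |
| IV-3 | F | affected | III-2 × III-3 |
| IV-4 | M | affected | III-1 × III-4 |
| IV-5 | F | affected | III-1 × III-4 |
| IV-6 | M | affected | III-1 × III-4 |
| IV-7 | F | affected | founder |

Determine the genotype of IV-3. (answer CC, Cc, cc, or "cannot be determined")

From phenotype alone, IV-3 is CC or Cc.
IV-3 is affected so carries C and received c from III-2 (cc), so IV-3 is Cc.

Cc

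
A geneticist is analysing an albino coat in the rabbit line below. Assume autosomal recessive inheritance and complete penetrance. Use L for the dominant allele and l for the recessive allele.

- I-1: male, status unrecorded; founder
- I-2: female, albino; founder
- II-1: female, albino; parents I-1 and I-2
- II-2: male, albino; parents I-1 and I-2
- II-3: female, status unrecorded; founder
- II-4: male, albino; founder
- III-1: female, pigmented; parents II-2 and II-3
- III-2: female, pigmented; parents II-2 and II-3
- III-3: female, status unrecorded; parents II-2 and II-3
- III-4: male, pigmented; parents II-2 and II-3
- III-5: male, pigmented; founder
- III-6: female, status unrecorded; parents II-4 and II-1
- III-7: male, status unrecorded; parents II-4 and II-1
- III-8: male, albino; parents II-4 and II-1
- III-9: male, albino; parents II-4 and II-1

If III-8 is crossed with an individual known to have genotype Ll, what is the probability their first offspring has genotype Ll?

1/2

III-8 is albino, so III-8 is ll.
The cross gives 1/2 Ll : 1/2 ll, so P(offspring has genotype Ll) = 1/2.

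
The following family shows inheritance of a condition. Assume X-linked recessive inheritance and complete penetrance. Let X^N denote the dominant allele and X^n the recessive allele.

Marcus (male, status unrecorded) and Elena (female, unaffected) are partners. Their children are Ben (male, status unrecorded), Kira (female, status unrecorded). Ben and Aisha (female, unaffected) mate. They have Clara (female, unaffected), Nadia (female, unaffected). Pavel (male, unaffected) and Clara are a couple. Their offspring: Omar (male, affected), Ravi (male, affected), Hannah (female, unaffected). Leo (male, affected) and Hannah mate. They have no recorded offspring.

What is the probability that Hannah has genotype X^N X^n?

1/2

Pavel is unaffected, so Pavel is X^N Y.
Clara is unaffected so carries N and passed n to Omar (X^n Y), so Clara is X^N X^n.
Their cross gives offspring ratios 1/2 X^N X^N : 1/2 X^N X^n. Conditioning on Hannah being unaffected, P(X^N X^n) = 1/2 / 1 = 1/2.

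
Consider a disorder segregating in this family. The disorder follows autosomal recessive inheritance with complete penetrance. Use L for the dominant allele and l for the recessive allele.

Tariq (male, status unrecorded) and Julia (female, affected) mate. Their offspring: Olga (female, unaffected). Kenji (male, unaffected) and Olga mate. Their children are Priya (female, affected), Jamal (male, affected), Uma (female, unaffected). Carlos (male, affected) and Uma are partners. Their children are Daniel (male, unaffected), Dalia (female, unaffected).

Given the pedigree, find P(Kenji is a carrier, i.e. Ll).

1

Kenji is unaffected so carries L and passed l to Priya (ll), so Kenji is Ll, giving P(Ll) = 1.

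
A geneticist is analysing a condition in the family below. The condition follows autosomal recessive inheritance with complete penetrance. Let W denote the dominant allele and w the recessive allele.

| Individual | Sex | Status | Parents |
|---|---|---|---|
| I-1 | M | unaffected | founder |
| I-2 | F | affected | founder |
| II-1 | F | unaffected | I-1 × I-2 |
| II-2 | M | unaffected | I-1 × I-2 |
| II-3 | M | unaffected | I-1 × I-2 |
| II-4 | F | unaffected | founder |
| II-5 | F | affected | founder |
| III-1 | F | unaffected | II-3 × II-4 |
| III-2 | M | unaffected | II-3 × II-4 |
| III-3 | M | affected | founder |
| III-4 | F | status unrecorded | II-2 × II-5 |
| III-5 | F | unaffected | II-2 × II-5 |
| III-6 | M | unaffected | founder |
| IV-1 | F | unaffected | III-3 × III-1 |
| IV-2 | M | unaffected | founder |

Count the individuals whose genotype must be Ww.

Obligate heterozygotes: II-1 is unaffected so carries W and received w from I-2 (ww), so II-1 is Ww; II-2 is unaffected so carries W and received w from I-2 (ww), so II-2 is Ww; II-3 is unaffected so carries W and received w from I-2 (ww), so II-3 is Ww; III-5 is unaffected so carries W and received w from II-5 (ww), so III-5 is Ww; IV-1 is unaffected so carries W and received w from III-3 (ww), so IV-1 is Ww.
Every other individual is either homozygous by phenotype or has at least one consistent homozygous assignment, so the count is 5.

5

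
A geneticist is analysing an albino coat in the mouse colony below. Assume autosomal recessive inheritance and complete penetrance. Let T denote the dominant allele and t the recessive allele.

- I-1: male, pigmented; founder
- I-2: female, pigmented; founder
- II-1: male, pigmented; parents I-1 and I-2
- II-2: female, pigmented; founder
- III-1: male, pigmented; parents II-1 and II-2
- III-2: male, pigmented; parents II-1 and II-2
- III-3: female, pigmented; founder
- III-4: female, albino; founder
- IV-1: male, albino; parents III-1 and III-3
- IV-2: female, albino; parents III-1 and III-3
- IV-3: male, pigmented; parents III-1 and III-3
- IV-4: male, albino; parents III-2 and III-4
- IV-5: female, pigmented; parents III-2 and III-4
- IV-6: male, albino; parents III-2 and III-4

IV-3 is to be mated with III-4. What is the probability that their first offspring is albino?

III-1 is pigmented so carries T and passed t to IV-1 (tt), so III-1 is Tt.
III-3 is pigmented so carries T and passed t to IV-1 (tt), so III-3 is Tt.
IV-3 is a pigmented offspring of III-1 (Tt) × III-3 (Tt), whose cross gives 1/4 TT : 1/2 Tt : 1/4 tt; conditioning on being pigmented, IV-3 is TT with probability 1/3, Tt with probability 2/3.
III-4 is albino, so III-4 is tt.
Summing over parental genotype combinations, P(offspring is albino) = 2/3·1/2 = 1/3.

1/3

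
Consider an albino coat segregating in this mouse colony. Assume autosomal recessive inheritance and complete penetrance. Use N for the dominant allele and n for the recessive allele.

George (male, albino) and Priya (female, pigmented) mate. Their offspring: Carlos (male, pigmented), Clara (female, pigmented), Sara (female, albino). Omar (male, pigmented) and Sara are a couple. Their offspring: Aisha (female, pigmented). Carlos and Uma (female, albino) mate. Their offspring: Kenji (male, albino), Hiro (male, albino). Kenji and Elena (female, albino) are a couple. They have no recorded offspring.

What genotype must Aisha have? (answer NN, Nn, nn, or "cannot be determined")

From phenotype alone, Aisha is NN or Nn.
Aisha is pigmented so carries N and received n from Sara (nn), so Aisha is Nn.

Nn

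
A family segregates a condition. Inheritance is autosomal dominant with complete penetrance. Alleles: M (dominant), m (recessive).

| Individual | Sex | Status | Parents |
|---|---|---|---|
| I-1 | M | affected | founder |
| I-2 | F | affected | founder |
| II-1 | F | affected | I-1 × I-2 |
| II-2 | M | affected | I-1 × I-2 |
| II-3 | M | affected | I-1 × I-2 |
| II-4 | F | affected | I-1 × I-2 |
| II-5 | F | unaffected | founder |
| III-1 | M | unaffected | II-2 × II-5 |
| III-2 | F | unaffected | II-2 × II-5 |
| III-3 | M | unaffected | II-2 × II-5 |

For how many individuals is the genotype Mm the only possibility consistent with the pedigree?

1

Obligate heterozygotes: II-2 is affected so carries M and passed m to III-1 (mm), so II-2 is Mm.
Every other individual is either homozygous by phenotype or has at least one consistent homozygous assignment, so the count is 1.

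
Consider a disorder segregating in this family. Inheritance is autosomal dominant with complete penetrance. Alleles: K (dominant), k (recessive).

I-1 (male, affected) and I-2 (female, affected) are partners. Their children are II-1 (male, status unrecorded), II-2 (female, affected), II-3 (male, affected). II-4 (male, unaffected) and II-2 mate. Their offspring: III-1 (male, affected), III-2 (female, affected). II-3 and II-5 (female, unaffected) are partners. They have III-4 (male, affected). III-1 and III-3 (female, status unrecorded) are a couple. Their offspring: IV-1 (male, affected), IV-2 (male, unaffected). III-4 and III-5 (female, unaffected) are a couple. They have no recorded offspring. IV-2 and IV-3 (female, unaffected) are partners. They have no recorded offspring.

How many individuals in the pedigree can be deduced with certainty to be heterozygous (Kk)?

Obligate heterozygotes: III-1 is affected so carries K and received k from II-4 (kk), so III-1 is Kk; III-2 is affected so carries K and received k from II-4 (kk), so III-2 is Kk; III-4 is affected so carries K and received k from II-5 (kk), so III-4 is Kk.
Every other individual is either homozygous by phenotype or has at least one consistent homozygous assignment, so the count is 3.

3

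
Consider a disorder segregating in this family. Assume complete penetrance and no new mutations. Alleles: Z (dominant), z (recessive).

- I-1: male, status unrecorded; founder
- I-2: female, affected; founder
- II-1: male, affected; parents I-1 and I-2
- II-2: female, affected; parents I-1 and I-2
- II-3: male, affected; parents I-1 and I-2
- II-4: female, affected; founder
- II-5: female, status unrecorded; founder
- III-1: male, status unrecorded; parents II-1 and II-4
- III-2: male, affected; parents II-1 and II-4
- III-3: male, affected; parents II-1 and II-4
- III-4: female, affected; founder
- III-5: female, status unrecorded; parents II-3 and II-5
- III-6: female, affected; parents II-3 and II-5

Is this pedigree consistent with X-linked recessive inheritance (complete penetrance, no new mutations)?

Yes

A consistent assignment under X-linked recessive exists: I-1 X^z Y, I-2 X^z X^z, II-1 X^z Y, II-2 X^z X^z, II-3 X^z Y, II-4 X^z X^z, II-5 X^Z X^z, III-1 X^z Y, III-2 X^z Y, III-3 X^z Y, III-4 X^z X^z, III-5 X^Z X^z, III-6 X^z X^z.
In this assignment every recorded phenotype matches its genotype and every non-founder's genotype is obtainable from its parents' genotypes, so the pedigree is consistent.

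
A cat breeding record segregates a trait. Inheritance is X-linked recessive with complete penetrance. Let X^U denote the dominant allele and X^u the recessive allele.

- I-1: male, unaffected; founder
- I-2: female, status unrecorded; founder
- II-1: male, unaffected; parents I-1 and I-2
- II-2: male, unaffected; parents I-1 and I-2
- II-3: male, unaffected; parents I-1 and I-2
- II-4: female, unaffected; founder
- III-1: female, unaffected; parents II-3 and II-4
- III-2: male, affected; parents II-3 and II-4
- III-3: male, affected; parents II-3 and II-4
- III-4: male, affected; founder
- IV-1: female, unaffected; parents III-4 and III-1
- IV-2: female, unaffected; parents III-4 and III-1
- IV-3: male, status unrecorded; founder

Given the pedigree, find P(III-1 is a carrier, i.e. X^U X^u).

1/5

II-3 is unaffected, so II-3 is X^U Y.
II-4 is unaffected so carries U and passed u to III-2 (X^u Y), so II-4 is X^U X^u.
Their cross gives offspring ratios 1/2 X^U X^U : 1/2 X^U X^u. Conditioning on III-1 being unaffected, P(X^U X^u) = 1/2 / 1 = 1/2 before taking III-1's own offspring into account.
III-4 is affected, so III-4 is X^u Y.
Now use III-1's offspring. Probability of each recorded status — unaffected daughter IV-1: 1/2 if III-1 is X^U X^u, 1 if X^U X^U; unaffected daughter IV-2: 1/2 if III-1 is X^U X^u, 1 if X^U X^U.
Bayes: P(X^U X^u) = 1/2·1/4 / (1/2·1/4 + 1/2·1) = 1/5.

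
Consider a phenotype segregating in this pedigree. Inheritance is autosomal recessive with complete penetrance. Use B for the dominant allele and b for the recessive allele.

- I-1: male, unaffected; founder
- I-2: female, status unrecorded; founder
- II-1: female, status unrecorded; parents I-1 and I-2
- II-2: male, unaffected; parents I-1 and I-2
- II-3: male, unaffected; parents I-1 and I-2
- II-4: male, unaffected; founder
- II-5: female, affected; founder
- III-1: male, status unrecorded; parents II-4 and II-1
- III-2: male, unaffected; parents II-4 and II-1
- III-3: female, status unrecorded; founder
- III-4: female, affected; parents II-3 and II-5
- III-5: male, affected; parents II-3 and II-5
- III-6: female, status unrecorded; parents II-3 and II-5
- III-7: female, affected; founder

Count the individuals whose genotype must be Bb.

1

Obligate heterozygotes: II-3 is unaffected so carries B and passed b to III-4 (bb), so II-3 is Bb.
Every other individual is either homozygous by phenotype or has at least one consistent homozygous assignment, so the count is 1.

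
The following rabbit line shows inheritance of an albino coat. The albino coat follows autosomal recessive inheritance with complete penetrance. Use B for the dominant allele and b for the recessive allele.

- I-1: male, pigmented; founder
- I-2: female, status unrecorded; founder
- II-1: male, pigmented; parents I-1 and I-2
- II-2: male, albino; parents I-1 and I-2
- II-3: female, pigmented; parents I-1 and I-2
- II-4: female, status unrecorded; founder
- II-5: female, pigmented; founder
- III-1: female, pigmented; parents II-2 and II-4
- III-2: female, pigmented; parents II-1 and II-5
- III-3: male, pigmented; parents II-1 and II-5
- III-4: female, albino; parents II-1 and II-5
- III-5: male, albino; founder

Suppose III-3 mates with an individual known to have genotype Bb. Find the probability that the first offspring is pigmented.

5/6

II-1 is pigmented so carries B and passed b to III-4 (bb), so II-1 is Bb.
II-5 is pigmented so carries B and passed b to III-4 (bb), so II-5 is Bb.
III-3 is a pigmented offspring of II-1 (Bb) × II-5 (Bb), whose cross gives 1/4 BB : 1/2 Bb : 1/4 bb; conditioning on being pigmented, III-3 is BB with probability 1/3, Bb with probability 2/3.
Summing over parental genotype combinations, P(offspring is pigmented) = 1/3·1 + 2/3·3/4 = 5/6.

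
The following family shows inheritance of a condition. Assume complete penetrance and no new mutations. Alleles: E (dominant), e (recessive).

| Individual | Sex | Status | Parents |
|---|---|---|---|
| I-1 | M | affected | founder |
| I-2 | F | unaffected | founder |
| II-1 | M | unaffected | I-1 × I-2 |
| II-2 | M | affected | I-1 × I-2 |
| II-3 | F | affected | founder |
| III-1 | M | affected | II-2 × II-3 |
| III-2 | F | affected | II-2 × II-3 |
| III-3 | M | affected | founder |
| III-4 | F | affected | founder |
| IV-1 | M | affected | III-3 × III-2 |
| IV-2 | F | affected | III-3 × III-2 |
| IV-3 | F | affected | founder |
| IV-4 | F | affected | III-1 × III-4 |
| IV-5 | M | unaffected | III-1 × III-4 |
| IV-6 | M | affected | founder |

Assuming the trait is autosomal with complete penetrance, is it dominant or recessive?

dominant

III-1 and III-4 are both affected yet have an unaffected child IV-5. Under a recessive model two affected parents are homozygous and every child would be affected, so the trait cannot be recessive.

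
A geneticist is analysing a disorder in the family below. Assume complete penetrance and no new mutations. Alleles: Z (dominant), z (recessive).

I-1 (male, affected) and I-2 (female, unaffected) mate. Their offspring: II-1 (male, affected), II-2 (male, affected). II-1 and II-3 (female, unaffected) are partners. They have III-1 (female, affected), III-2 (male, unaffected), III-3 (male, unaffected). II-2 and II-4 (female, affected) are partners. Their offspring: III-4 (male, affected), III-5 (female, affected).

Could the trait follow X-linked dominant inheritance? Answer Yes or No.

No

Under X-linked dominant, II-1 (affected, male) cannot arise from I-1 (affected) × I-2 (unaffected).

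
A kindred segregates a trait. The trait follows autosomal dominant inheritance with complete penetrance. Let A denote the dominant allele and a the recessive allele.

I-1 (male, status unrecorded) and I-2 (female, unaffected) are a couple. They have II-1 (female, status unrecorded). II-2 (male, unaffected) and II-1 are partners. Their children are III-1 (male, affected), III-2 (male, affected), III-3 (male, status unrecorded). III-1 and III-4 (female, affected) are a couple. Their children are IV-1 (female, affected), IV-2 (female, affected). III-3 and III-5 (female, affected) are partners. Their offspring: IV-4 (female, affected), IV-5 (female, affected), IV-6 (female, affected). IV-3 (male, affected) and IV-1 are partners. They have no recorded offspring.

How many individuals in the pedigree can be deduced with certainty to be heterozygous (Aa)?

Obligate heterozygotes: II-1 passed A to III-1 (Aa, whose a came from II-2) and received a from I-2 (aa), so II-1 is Aa; III-1 is affected so carries A and received a from II-2 (aa), so III-1 is Aa; III-2 is affected so carries A and received a from II-2 (aa), so III-2 is Aa.
Every other individual is either homozygous by phenotype or has at least one consistent homozygous assignment, so the count is 3.

3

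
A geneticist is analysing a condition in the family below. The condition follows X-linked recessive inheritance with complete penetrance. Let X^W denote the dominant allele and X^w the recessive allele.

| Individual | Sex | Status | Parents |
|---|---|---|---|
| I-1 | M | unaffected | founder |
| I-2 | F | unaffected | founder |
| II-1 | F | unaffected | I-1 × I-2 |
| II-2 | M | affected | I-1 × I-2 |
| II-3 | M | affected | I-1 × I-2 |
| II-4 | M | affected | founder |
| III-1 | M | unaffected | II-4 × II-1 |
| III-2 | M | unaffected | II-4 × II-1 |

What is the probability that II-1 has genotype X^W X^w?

1/5

I-1 is unaffected, so I-1 is X^W Y.
I-2 is unaffected so carries W and passed w to II-2 (X^w Y), so I-2 is X^W X^w.
Their cross gives offspring ratios 1/2 X^W X^W : 1/2 X^W X^w. Conditioning on II-1 being unaffected, P(X^W X^w) = 1/2 / 1 = 1/2 before taking II-1's own offspring into account.
II-4 is affected, so II-4 is X^w Y.
Now use II-1's offspring. Probability of each recorded status — unaffected son III-1: 1/2 if II-1 is X^W X^w, 1 if X^W X^W; unaffected son III-2: 1/2 if II-1 is X^W X^w, 1 if X^W X^W.
Bayes: P(X^W X^w) = 1/2·1/4 / (1/2·1/4 + 1/2·1) = 1/5.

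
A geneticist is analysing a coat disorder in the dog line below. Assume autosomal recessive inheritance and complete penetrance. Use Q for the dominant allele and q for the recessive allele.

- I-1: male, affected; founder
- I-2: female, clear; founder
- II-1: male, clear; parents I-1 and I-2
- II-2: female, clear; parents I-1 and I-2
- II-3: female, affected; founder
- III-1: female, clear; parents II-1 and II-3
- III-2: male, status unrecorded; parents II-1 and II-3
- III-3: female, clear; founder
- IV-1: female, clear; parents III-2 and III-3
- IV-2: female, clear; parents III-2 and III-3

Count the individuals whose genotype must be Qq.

3

Obligate heterozygotes: II-1 is clear so carries Q and received q from I-1 (qq), so II-1 is Qq; II-2 is clear so carries Q and received q from I-1 (qq), so II-2 is Qq; III-1 is clear so carries Q and received q from II-3 (qq), so III-1 is Qq.
Every other individual is either homozygous by phenotype or has at least one consistent homozygous assignment, so the count is 3.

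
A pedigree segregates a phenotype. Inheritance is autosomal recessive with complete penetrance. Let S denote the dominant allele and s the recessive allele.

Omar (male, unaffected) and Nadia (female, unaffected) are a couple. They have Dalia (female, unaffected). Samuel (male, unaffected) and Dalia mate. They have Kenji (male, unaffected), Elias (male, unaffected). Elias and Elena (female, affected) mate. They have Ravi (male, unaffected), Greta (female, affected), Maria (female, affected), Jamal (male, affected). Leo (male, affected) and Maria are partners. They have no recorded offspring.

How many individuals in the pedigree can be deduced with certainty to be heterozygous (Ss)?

2

Obligate heterozygotes: Elias is unaffected so carries S and passed s to Greta (ss), so Elias is Ss; Ravi is unaffected so carries S and received s from Elena (ss), so Ravi is Ss.
Every other individual is either homozygous by phenotype or has at least one consistent homozygous assignment, so the count is 2.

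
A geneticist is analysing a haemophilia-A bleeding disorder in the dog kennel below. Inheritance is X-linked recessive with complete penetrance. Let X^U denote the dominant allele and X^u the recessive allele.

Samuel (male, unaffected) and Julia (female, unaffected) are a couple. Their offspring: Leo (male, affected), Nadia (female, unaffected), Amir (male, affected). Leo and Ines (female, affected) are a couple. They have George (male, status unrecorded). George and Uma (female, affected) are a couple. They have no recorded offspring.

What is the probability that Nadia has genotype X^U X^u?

1/2

Samuel is unaffected, so Samuel is X^U Y.
Julia is unaffected so carries U and passed u to Leo (X^u Y), so Julia is X^U X^u.
Their cross gives offspring ratios 1/2 X^U X^U : 1/2 X^U X^u. Conditioning on Nadia being unaffected, P(X^U X^u) = 1/2 / 1 = 1/2.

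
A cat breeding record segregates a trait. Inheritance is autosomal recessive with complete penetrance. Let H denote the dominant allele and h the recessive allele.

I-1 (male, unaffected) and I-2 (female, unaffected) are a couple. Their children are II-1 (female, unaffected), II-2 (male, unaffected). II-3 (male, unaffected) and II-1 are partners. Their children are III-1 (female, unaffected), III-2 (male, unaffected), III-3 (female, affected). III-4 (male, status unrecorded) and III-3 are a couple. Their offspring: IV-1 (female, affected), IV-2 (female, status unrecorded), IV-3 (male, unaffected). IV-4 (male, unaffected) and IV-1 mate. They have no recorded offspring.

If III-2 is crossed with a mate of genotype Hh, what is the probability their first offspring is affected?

II-3 is unaffected so carries H and passed h to III-3 (hh), so II-3 is Hh.
II-1 is unaffected so carries H and passed h to III-3 (hh), so II-1 is Hh.
III-2 is an unaffected offspring of II-3 (Hh) × II-1 (Hh), whose cross gives 1/4 HH : 1/2 Hh : 1/4 hh; conditioning on being unaffected, III-2 is HH with probability 1/3, Hh with probability 2/3.
Summing over parental genotype combinations, P(offspring is affected) = 2/3·1/4 = 1/6.

1/6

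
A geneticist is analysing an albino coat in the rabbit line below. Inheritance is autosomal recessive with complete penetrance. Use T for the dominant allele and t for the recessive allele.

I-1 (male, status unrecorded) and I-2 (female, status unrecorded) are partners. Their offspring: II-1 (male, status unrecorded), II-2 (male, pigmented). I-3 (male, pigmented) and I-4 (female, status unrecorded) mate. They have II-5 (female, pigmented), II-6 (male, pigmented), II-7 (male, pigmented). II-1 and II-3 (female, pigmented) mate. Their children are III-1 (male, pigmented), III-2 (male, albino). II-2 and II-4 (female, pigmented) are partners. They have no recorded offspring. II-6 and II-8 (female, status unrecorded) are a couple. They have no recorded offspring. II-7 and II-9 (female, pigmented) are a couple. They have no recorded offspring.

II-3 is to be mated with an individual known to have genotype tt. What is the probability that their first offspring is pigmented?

1/2

II-3 is pigmented so carries T and passed t to III-2 (tt), so II-3 is Tt.
The cross gives 1/2 Tt : 1/2 tt, so P(offspring is pigmented) = 1/2.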